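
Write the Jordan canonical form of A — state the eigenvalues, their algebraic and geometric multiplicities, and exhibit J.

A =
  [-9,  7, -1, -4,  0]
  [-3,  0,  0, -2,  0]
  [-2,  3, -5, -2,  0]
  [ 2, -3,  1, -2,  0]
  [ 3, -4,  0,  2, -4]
J_3(-4) ⊕ J_1(-4) ⊕ J_1(-4)

The characteristic polynomial is
  det(x·I − A) = x^5 + 20*x^4 + 160*x^3 + 640*x^2 + 1280*x + 1024 = (x + 4)^5

Eigenvalues and multiplicities (the geometric multiplicity of λ is n − rank(A − λI), which equals the number of Jordan blocks for λ):
  λ = -4: algebraic multiplicity = 5, geometric multiplicity = 3

Determining the block sizes for each eigenvalue:
  λ = -4: with am = 5 and gm = 3, the partition is not yet determined (e.g. several partitions of 5 into 3 parts exist). Let N = A − (-4)·I. Computing rank(N^1) = 2, rank(N^2) = 1, rank(N^3) = 0; the number of blocks of size ≥ j is rank(N^{j−1}) − rank(N^j), giving [3, 1, 1]. So we have 1 block(s) of size 3, 2 block(s) of size 1 → block sizes [3, 1, 1]

Assembling the blocks gives a Jordan form
J =
  [-4,  1,  0,  0,  0]
  [ 0, -4,  1,  0,  0]
  [ 0,  0, -4,  0,  0]
  [ 0,  0,  0, -4,  0]
  [ 0,  0,  0,  0, -4]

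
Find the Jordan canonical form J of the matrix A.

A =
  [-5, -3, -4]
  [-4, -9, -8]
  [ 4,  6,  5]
J_2(-3) ⊕ J_1(-3)

The characteristic polynomial is
  det(x·I − A) = x^3 + 9*x^2 + 27*x + 27 = (x + 3)^3

Eigenvalues and multiplicities (the geometric multiplicity of λ is n − rank(A − λI), which equals the number of Jordan blocks for λ):
  λ = -3: algebraic multiplicity = 3, geometric multiplicity = 2

Determining the block sizes for each eigenvalue:
  λ = -3: 2 blocks summing to 3 forces exactly one block of size 2 and the rest size 1 → block sizes [2, 1]

Assembling the blocks gives a Jordan form
J =
  [-3,  1,  0]
  [ 0, -3,  0]
  [ 0,  0, -3]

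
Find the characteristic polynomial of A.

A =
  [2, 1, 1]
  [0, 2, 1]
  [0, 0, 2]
x^3 - 6*x^2 + 12*x - 8

Expanding det(x·I − A) (e.g. by cofactor expansion or by noting that A is similar to its Jordan form J, which has the same characteristic polynomial as A) gives
  χ_A(x) = x^3 - 6*x^2 + 12*x - 8
which factors as (x - 2)^3. The eigenvalues (with algebraic multiplicities) are λ = 2 with multiplicity 3.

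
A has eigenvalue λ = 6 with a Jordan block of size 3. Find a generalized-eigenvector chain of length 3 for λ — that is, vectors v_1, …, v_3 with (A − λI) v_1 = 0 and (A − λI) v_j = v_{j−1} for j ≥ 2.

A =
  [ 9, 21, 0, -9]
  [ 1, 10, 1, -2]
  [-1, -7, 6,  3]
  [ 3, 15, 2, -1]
A Jordan chain for λ = 6 of length 3:
v_1 = (3, 0, -1, 1)ᵀ
v_2 = (3, 1, -1, 3)ᵀ
v_3 = (1, 0, 0, 0)ᵀ

Let N = A − (6)·I. We want v_3 with N^3 v_3 = 0 but N^2 v_3 ≠ 0; then v_{j-1} := N · v_j for j = 3, …, 2.

Pick v_3 = (1, 0, 0, 0)ᵀ.
Then v_2 = N · v_3 = (3, 1, -1, 3)ᵀ.
Then v_1 = N · v_2 = (3, 0, -1, 1)ᵀ.

Sanity check: (A − (6)·I) v_1 = (0, 0, 0, 0)ᵀ = 0. ✓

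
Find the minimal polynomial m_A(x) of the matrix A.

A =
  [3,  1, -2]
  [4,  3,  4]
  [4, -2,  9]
x^2 - 10*x + 25

The characteristic polynomial is χ_A(x) = (x - 5)^3, so the eigenvalues are known. The minimal polynomial is
  m_A(x) = Π_λ (x − λ)^{k_λ}
where k_λ is the size of the *largest* Jordan block for λ (equivalently, the smallest k with (A − λI)^k v = 0 for every generalised eigenvector v of λ).

  λ = 5: largest Jordan block has size 2, contributing (x − 5)^2

So m_A(x) = (x - 5)^2 = x^2 - 10*x + 25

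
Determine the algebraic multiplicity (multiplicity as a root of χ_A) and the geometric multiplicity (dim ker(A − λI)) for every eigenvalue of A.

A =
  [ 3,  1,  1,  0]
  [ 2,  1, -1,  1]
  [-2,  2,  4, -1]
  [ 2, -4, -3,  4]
λ = 3: alg = 4, geom = 2

Step 1 — factor the characteristic polynomial to read off the algebraic multiplicities:
  χ_A(x) = (x - 3)^4

Step 2 — compute geometric multiplicities via the rank-nullity identity g(λ) = n − rank(A − λI):
  rank(A − (3)·I) = 2, so dim ker(A − (3)·I) = n − 2 = 2

Summary:
  λ = 3: algebraic multiplicity = 4, geometric multiplicity = 2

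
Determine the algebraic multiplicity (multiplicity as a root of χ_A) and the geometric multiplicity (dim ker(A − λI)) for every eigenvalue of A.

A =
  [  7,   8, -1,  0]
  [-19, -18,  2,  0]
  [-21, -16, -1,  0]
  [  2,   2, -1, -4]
λ = -4: alg = 4, geom = 2

Step 1 — factor the characteristic polynomial to read off the algebraic multiplicities:
  χ_A(x) = (x + 4)^4

Step 2 — compute geometric multiplicities via the rank-nullity identity g(λ) = n − rank(A − λI):
  rank(A − (-4)·I) = 2, so dim ker(A − (-4)·I) = n − 2 = 2

Summary:
  λ = -4: algebraic multiplicity = 4, geometric multiplicity = 2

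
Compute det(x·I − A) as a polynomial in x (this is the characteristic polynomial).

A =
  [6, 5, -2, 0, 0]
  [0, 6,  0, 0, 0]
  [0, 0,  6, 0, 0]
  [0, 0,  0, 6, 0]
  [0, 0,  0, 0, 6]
x^5 - 30*x^4 + 360*x^3 - 2160*x^2 + 6480*x - 7776

Expanding det(x·I − A) (e.g. by cofactor expansion or by noting that A is similar to its Jordan form J, which has the same characteristic polynomial as A) gives
  χ_A(x) = x^5 - 30*x^4 + 360*x^3 - 2160*x^2 + 6480*x - 7776
which factors as (x - 6)^5. The eigenvalues (with algebraic multiplicities) are λ = 6 with multiplicity 5.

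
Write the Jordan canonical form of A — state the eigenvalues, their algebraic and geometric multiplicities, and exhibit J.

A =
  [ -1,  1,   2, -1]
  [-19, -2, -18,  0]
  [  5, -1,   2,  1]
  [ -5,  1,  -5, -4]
J_3(-3) ⊕ J_1(4)

The characteristic polynomial is
  det(x·I − A) = x^4 + 5*x^3 - 9*x^2 - 81*x - 108 = (x - 4)*(x + 3)^3

Eigenvalues and multiplicities (the geometric multiplicity of λ is n − rank(A − λI), which equals the number of Jordan blocks for λ):
  λ = -3: algebraic multiplicity = 3, geometric multiplicity = 1
  λ = 4: algebraic multiplicity = 1, geometric multiplicity = 1

Determining the block sizes for each eigenvalue:
  λ = -3: one block (gm = 1), so the single block has size am = 3 → block sizes [3]
  λ = 4: one block (gm = 1), so the single block has size am = 1 → block sizes [1]

Assembling the blocks gives a Jordan form
J =
  [-3,  1,  0, 0]
  [ 0, -3,  1, 0]
  [ 0,  0, -3, 0]
  [ 0,  0,  0, 4]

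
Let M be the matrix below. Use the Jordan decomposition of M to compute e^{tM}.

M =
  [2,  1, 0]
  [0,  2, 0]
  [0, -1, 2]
e^{tM} =
  [exp(2*t), t*exp(2*t), 0]
  [0, exp(2*t), 0]
  [0, -t*exp(2*t), exp(2*t)]

Strategy: write M = P · J · P⁻¹ where J is a Jordan canonical form, so e^{tM} = P · e^{tJ} · P⁻¹, and e^{tJ} can be computed block-by-block.

M has Jordan form
J =
  [2, 1, 0]
  [0, 2, 0]
  [0, 0, 2]
(up to reordering of blocks).

Per-block formulas:
  For a 1×1 block at λ = 2: exp(t · [2]) = [e^(2t)].
  For a 2×2 Jordan block J_2(2): exp(t · J_2(2)) = e^(2t)·(I + t·N), where N is the 2×2 nilpotent shift.

After assembling e^{tJ} and conjugating by P, we get:

e^{tM} =
  [exp(2*t), t*exp(2*t), 0]
  [0, exp(2*t), 0]
  [0, -t*exp(2*t), exp(2*t)]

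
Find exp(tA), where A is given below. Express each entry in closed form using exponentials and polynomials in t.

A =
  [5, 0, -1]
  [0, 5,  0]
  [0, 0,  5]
e^{tA} =
  [exp(5*t), 0, -t*exp(5*t)]
  [0, exp(5*t), 0]
  [0, 0, exp(5*t)]

Strategy: write A = P · J · P⁻¹ where J is a Jordan canonical form, so e^{tA} = P · e^{tJ} · P⁻¹, and e^{tJ} can be computed block-by-block.

A has Jordan form
J =
  [5, 1, 0]
  [0, 5, 0]
  [0, 0, 5]
(up to reordering of blocks).

Per-block formulas:
  For a 1×1 block at λ = 5: exp(t · [5]) = [e^(5t)].
  For a 2×2 Jordan block J_2(5): exp(t · J_2(5)) = e^(5t)·(I + t·N), where N is the 2×2 nilpotent shift.

After assembling e^{tJ} and conjugating by P, we get:

e^{tA} =
  [exp(5*t), 0, -t*exp(5*t)]
  [0, exp(5*t), 0]
  [0, 0, exp(5*t)]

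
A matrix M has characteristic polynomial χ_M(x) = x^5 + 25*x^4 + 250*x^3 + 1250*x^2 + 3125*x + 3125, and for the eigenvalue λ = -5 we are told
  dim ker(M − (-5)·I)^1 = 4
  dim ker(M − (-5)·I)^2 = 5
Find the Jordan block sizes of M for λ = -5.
Block sizes for λ = -5: [2, 1, 1, 1]

From the dimensions of kernels of powers, the number of Jordan blocks of size at least j is d_j − d_{j−1} where d_j = dim ker(N^j) (with d_0 = 0). Computing the differences gives [4, 1].
The number of blocks of size exactly k is (#blocks of size ≥ k) − (#blocks of size ≥ k + 1), so the partition is: 3 block(s) of size 1, 1 block(s) of size 2.
In nonincreasing order the block sizes are [2, 1, 1, 1].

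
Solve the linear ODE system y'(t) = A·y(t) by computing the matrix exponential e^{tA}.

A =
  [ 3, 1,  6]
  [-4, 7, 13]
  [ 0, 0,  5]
e^{tA} =
  [-2*t*exp(5*t) + exp(5*t), t*exp(5*t), t^2*exp(5*t)/2 + 6*t*exp(5*t)]
  [-4*t*exp(5*t), 2*t*exp(5*t) + exp(5*t), t^2*exp(5*t) + 13*t*exp(5*t)]
  [0, 0, exp(5*t)]

Strategy: write A = P · J · P⁻¹ where J is a Jordan canonical form, so e^{tA} = P · e^{tJ} · P⁻¹, and e^{tJ} can be computed block-by-block.

A has Jordan form
J =
  [5, 1, 0]
  [0, 5, 1]
  [0, 0, 5]
(up to reordering of blocks).

Per-block formulas:
  For a 3×3 Jordan block J_3(5): exp(t · J_3(5)) = e^(5t)·(I + t·N + (t^2/2)·N^2), where N is the 3×3 nilpotent shift.

After assembling e^{tJ} and conjugating by P, we get:

e^{tA} =
  [-2*t*exp(5*t) + exp(5*t), t*exp(5*t), t^2*exp(5*t)/2 + 6*t*exp(5*t)]
  [-4*t*exp(5*t), 2*t*exp(5*t) + exp(5*t), t^2*exp(5*t) + 13*t*exp(5*t)]
  [0, 0, exp(5*t)]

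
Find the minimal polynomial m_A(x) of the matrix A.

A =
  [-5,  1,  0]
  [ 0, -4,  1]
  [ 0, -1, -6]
x^3 + 15*x^2 + 75*x + 125

The characteristic polynomial is χ_A(x) = (x + 5)^3, so the eigenvalues are known. The minimal polynomial is
  m_A(x) = Π_λ (x − λ)^{k_λ}
where k_λ is the size of the *largest* Jordan block for λ (equivalently, the smallest k with (A − λI)^k v = 0 for every generalised eigenvector v of λ).

  λ = -5: largest Jordan block has size 3, contributing (x + 5)^3

So m_A(x) = (x + 5)^3 = x^3 + 15*x^2 + 75*x + 125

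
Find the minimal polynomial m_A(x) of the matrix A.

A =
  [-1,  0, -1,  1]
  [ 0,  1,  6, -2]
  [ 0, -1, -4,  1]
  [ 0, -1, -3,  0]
x^2 + 2*x + 1

The characteristic polynomial is χ_A(x) = (x + 1)^4, so the eigenvalues are known. The minimal polynomial is
  m_A(x) = Π_λ (x − λ)^{k_λ}
where k_λ is the size of the *largest* Jordan block for λ (equivalently, the smallest k with (A − λI)^k v = 0 for every generalised eigenvector v of λ).

  λ = -1: largest Jordan block has size 2, contributing (x + 1)^2

So m_A(x) = (x + 1)^2 = x^2 + 2*x + 1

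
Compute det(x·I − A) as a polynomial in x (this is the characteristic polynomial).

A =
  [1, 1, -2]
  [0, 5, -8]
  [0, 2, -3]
x^3 - 3*x^2 + 3*x - 1

Expanding det(x·I − A) (e.g. by cofactor expansion or by noting that A is similar to its Jordan form J, which has the same characteristic polynomial as A) gives
  χ_A(x) = x^3 - 3*x^2 + 3*x - 1
which factors as (x - 1)^3. The eigenvalues (with algebraic multiplicities) are λ = 1 with multiplicity 3.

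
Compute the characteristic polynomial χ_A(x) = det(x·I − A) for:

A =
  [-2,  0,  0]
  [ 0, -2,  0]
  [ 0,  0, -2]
x^3 + 6*x^2 + 12*x + 8

Expanding det(x·I − A) (e.g. by cofactor expansion or by noting that A is similar to its Jordan form J, which has the same characteristic polynomial as A) gives
  χ_A(x) = x^3 + 6*x^2 + 12*x + 8
which factors as (x + 2)^3. The eigenvalues (with algebraic multiplicities) are λ = -2 with multiplicity 3.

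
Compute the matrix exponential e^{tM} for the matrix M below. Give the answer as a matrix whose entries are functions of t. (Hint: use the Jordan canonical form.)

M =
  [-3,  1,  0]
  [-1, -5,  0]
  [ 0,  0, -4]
e^{tM} =
  [t*exp(-4*t) + exp(-4*t), t*exp(-4*t), 0]
  [-t*exp(-4*t), -t*exp(-4*t) + exp(-4*t), 0]
  [0, 0, exp(-4*t)]

Strategy: write M = P · J · P⁻¹ where J is a Jordan canonical form, so e^{tM} = P · e^{tJ} · P⁻¹, and e^{tJ} can be computed block-by-block.

M has Jordan form
J =
  [-4,  1,  0]
  [ 0, -4,  0]
  [ 0,  0, -4]
(up to reordering of blocks).

Per-block formulas:
  For a 2×2 Jordan block J_2(-4): exp(t · J_2(-4)) = e^(-4t)·(I + t·N), where N is the 2×2 nilpotent shift.
  For a 1×1 block at λ = -4: exp(t · [-4]) = [e^(-4t)].

After assembling e^{tJ} and conjugating by P, we get:

e^{tM} =
  [t*exp(-4*t) + exp(-4*t), t*exp(-4*t), 0]
  [-t*exp(-4*t), -t*exp(-4*t) + exp(-4*t), 0]
  [0, 0, exp(-4*t)]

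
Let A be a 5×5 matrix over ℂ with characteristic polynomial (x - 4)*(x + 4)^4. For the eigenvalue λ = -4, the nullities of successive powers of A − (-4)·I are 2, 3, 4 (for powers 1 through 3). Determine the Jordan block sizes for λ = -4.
Block sizes for λ = -4: [3, 1]

From the dimensions of kernels of powers, the number of Jordan blocks of size at least j is d_j − d_{j−1} where d_j = dim ker(N^j) (with d_0 = 0). Computing the differences gives [2, 1, 1].
The number of blocks of size exactly k is (#blocks of size ≥ k) − (#blocks of size ≥ k + 1), so the partition is: 1 block(s) of size 1, 1 block(s) of size 3.
In nonincreasing order the block sizes are [3, 1].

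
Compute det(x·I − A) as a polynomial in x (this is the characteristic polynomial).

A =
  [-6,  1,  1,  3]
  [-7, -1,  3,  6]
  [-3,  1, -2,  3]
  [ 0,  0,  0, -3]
x^4 + 12*x^3 + 54*x^2 + 108*x + 81

Expanding det(x·I − A) (e.g. by cofactor expansion or by noting that A is similar to its Jordan form J, which has the same characteristic polynomial as A) gives
  χ_A(x) = x^4 + 12*x^3 + 54*x^2 + 108*x + 81
which factors as (x + 3)^4. The eigenvalues (with algebraic multiplicities) are λ = -3 with multiplicity 4.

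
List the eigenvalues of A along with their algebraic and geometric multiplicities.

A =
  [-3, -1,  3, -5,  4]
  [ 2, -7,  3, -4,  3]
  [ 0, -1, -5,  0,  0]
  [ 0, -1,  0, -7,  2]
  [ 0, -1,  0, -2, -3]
λ = -5: alg = 5, geom = 2

Step 1 — factor the characteristic polynomial to read off the algebraic multiplicities:
  χ_A(x) = (x + 5)^5

Step 2 — compute geometric multiplicities via the rank-nullity identity g(λ) = n − rank(A − λI):
  rank(A − (-5)·I) = 3, so dim ker(A − (-5)·I) = n − 3 = 2

Summary:
  λ = -5: algebraic multiplicity = 5, geometric multiplicity = 2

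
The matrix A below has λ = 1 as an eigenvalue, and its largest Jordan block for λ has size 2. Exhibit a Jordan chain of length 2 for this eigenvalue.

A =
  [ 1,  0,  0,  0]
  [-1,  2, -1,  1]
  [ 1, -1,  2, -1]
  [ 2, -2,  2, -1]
A Jordan chain for λ = 1 of length 2:
v_1 = (0, -1, 1, 2)ᵀ
v_2 = (1, 0, 0, 0)ᵀ

Let N = A − (1)·I. We want v_2 with N^2 v_2 = 0 but N^1 v_2 ≠ 0; then v_{j-1} := N · v_j for j = 2, …, 2.

Pick v_2 = (1, 0, 0, 0)ᵀ.
Then v_1 = N · v_2 = (0, -1, 1, 2)ᵀ.

Sanity check: (A − (1)·I) v_1 = (0, 0, 0, 0)ᵀ = 0. ✓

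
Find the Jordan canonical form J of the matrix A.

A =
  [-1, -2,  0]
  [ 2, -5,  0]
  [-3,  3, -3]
J_2(-3) ⊕ J_1(-3)

The characteristic polynomial is
  det(x·I − A) = x^3 + 9*x^2 + 27*x + 27 = (x + 3)^3

Eigenvalues and multiplicities (the geometric multiplicity of λ is n − rank(A − λI), which equals the number of Jordan blocks for λ):
  λ = -3: algebraic multiplicity = 3, geometric multiplicity = 2

Determining the block sizes for each eigenvalue:
  λ = -3: 2 blocks summing to 3 forces exactly one block of size 2 and the rest size 1 → block sizes [2, 1]

Assembling the blocks gives a Jordan form
J =
  [-3,  1,  0]
  [ 0, -3,  0]
  [ 0,  0, -3]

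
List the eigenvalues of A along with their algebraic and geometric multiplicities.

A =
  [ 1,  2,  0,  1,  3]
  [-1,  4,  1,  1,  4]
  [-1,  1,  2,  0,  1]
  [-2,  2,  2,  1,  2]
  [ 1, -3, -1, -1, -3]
λ = 1: alg = 5, geom = 3

Step 1 — factor the characteristic polynomial to read off the algebraic multiplicities:
  χ_A(x) = (x - 1)^5

Step 2 — compute geometric multiplicities via the rank-nullity identity g(λ) = n − rank(A − λI):
  rank(A − (1)·I) = 2, so dim ker(A − (1)·I) = n − 2 = 3

Summary:
  λ = 1: algebraic multiplicity = 5, geometric multiplicity = 3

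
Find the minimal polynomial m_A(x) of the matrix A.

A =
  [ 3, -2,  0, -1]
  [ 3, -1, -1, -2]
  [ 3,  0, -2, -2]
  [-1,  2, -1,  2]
x^4 - 2*x^3 + 2*x - 1

The characteristic polynomial is χ_A(x) = (x - 1)^3*(x + 1), so the eigenvalues are known. The minimal polynomial is
  m_A(x) = Π_λ (x − λ)^{k_λ}
where k_λ is the size of the *largest* Jordan block for λ (equivalently, the smallest k with (A − λI)^k v = 0 for every generalised eigenvector v of λ).

  λ = -1: largest Jordan block has size 1, contributing (x + 1)
  λ = 1: largest Jordan block has size 3, contributing (x − 1)^3

So m_A(x) = (x - 1)^3*(x + 1) = x^4 - 2*x^3 + 2*x - 1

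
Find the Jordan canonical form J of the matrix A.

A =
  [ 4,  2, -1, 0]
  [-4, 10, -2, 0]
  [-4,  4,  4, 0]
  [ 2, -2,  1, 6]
J_2(6) ⊕ J_1(6) ⊕ J_1(6)

The characteristic polynomial is
  det(x·I − A) = x^4 - 24*x^3 + 216*x^2 - 864*x + 1296 = (x - 6)^4

Eigenvalues and multiplicities (the geometric multiplicity of λ is n − rank(A − λI), which equals the number of Jordan blocks for λ):
  λ = 6: algebraic multiplicity = 4, geometric multiplicity = 3

Determining the block sizes for each eigenvalue:
  λ = 6: 3 blocks summing to 4 forces exactly one block of size 2 and the rest size 1 → block sizes [2, 1, 1]

Assembling the blocks gives a Jordan form
J =
  [6, 1, 0, 0]
  [0, 6, 0, 0]
  [0, 0, 6, 0]
  [0, 0, 0, 6]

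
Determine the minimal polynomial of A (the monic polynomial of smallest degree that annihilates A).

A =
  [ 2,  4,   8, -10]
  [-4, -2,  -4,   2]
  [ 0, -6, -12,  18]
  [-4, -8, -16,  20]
x^3 - 8*x^2 + 12*x

The characteristic polynomial is χ_A(x) = x^2*(x - 6)*(x - 2), so the eigenvalues are known. The minimal polynomial is
  m_A(x) = Π_λ (x − λ)^{k_λ}
where k_λ is the size of the *largest* Jordan block for λ (equivalently, the smallest k with (A − λI)^k v = 0 for every generalised eigenvector v of λ).

  λ = 0: largest Jordan block has size 1, contributing (x − 0)
  λ = 2: largest Jordan block has size 1, contributing (x − 2)
  λ = 6: largest Jordan block has size 1, contributing (x − 6)

So m_A(x) = x*(x - 6)*(x - 2) = x^3 - 8*x^2 + 12*x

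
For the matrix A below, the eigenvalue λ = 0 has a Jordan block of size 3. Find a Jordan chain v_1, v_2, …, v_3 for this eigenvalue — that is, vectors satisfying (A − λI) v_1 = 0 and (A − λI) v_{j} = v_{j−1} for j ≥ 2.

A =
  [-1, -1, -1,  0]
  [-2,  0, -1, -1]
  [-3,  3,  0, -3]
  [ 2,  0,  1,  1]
A Jordan chain for λ = 0 of length 3:
v_1 = (6, 3, -9, -3)ᵀ
v_2 = (-1, -2, -3, 2)ᵀ
v_3 = (1, 0, 0, 0)ᵀ

Let N = A − (0)·I. We want v_3 with N^3 v_3 = 0 but N^2 v_3 ≠ 0; then v_{j-1} := N · v_j for j = 3, …, 2.

Pick v_3 = (1, 0, 0, 0)ᵀ.
Then v_2 = N · v_3 = (-1, -2, -3, 2)ᵀ.
Then v_1 = N · v_2 = (6, 3, -9, -3)ᵀ.

Sanity check: (A − (0)·I) v_1 = (0, 0, 0, 0)ᵀ = 0. ✓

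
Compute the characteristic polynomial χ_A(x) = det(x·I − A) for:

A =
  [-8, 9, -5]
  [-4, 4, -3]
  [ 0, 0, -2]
x^3 + 6*x^2 + 12*x + 8

Expanding det(x·I − A) (e.g. by cofactor expansion or by noting that A is similar to its Jordan form J, which has the same characteristic polynomial as A) gives
  χ_A(x) = x^3 + 6*x^2 + 12*x + 8
which factors as (x + 2)^3. The eigenvalues (with algebraic multiplicities) are λ = -2 with multiplicity 3.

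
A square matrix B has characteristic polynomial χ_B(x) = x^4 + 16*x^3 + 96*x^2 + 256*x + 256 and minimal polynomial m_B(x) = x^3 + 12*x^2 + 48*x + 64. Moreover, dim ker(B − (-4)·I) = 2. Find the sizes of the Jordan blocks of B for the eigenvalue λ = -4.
Block sizes for λ = -4: [3, 1]

Step 1 — from the characteristic polynomial, algebraic multiplicity of λ = -4 is 4. From dim ker(B − (-4)·I) = 2, there are exactly 2 Jordan blocks for λ = -4.
Step 2 — from the minimal polynomial, the factor (x + 4)^3 tells us the largest block for λ = -4 has size 3.
Step 3 — with total size 4, 2 blocks, and largest block 3, the block sizes (in nonincreasing order) are [3, 1].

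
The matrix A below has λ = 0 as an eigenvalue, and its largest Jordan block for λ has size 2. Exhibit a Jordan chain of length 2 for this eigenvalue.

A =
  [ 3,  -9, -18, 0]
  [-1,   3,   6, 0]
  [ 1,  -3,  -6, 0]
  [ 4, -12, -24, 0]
A Jordan chain for λ = 0 of length 2:
v_1 = (3, -1, 1, 4)ᵀ
v_2 = (1, 0, 0, 0)ᵀ

Let N = A − (0)·I. We want v_2 with N^2 v_2 = 0 but N^1 v_2 ≠ 0; then v_{j-1} := N · v_j for j = 2, …, 2.

Pick v_2 = (1, 0, 0, 0)ᵀ.
Then v_1 = N · v_2 = (3, -1, 1, 4)ᵀ.

Sanity check: (A − (0)·I) v_1 = (0, 0, 0, 0)ᵀ = 0. ✓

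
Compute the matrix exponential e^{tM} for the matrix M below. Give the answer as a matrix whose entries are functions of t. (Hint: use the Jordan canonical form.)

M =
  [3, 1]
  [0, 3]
e^{tM} =
  [exp(3*t), t*exp(3*t)]
  [0, exp(3*t)]

Strategy: write M = P · J · P⁻¹ where J is a Jordan canonical form, so e^{tM} = P · e^{tJ} · P⁻¹, and e^{tJ} can be computed block-by-block.

M has Jordan form
J =
  [3, 1]
  [0, 3]
(up to reordering of blocks).

Per-block formulas:
  For a 2×2 Jordan block J_2(3): exp(t · J_2(3)) = e^(3t)·(I + t·N), where N is the 2×2 nilpotent shift.

After assembling e^{tJ} and conjugating by P, we get:

e^{tM} =
  [exp(3*t), t*exp(3*t)]
  [0, exp(3*t)]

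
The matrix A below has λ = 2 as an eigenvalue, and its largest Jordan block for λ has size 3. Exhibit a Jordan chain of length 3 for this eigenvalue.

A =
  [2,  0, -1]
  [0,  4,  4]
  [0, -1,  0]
A Jordan chain for λ = 2 of length 3:
v_1 = (1, 0, 0)ᵀ
v_2 = (0, 2, -1)ᵀ
v_3 = (0, 1, 0)ᵀ

Let N = A − (2)·I. We want v_3 with N^3 v_3 = 0 but N^2 v_3 ≠ 0; then v_{j-1} := N · v_j for j = 3, …, 2.

Pick v_3 = (0, 1, 0)ᵀ.
Then v_2 = N · v_3 = (0, 2, -1)ᵀ.
Then v_1 = N · v_2 = (1, 0, 0)ᵀ.

Sanity check: (A − (2)·I) v_1 = (0, 0, 0)ᵀ = 0. ✓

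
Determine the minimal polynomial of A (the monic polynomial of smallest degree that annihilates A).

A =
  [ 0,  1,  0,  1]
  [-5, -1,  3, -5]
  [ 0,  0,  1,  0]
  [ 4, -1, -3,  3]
x^4 - 3*x^3 - 5*x^2 + 3*x + 4

The characteristic polynomial is χ_A(x) = (x - 4)*(x - 1)*(x + 1)^2, so the eigenvalues are known. The minimal polynomial is
  m_A(x) = Π_λ (x − λ)^{k_λ}
where k_λ is the size of the *largest* Jordan block for λ (equivalently, the smallest k with (A − λI)^k v = 0 for every generalised eigenvector v of λ).

  λ = -1: largest Jordan block has size 2, contributing (x + 1)^2
  λ = 1: largest Jordan block has size 1, contributing (x − 1)
  λ = 4: largest Jordan block has size 1, contributing (x − 4)

So m_A(x) = (x - 4)*(x - 1)*(x + 1)^2 = x^4 - 3*x^3 - 5*x^2 + 3*x + 4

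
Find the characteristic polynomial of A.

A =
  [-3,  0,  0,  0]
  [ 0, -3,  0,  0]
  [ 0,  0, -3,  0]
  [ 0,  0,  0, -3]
x^4 + 12*x^3 + 54*x^2 + 108*x + 81

Expanding det(x·I − A) (e.g. by cofactor expansion or by noting that A is similar to its Jordan form J, which has the same characteristic polynomial as A) gives
  χ_A(x) = x^4 + 12*x^3 + 54*x^2 + 108*x + 81
which factors as (x + 3)^4. The eigenvalues (with algebraic multiplicities) are λ = -3 with multiplicity 4.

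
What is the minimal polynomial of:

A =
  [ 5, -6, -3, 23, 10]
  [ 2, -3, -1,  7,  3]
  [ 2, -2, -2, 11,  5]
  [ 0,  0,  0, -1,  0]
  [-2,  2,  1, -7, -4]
x^3 + 3*x^2 + 3*x + 1

The characteristic polynomial is χ_A(x) = (x + 1)^5, so the eigenvalues are known. The minimal polynomial is
  m_A(x) = Π_λ (x − λ)^{k_λ}
where k_λ is the size of the *largest* Jordan block for λ (equivalently, the smallest k with (A − λI)^k v = 0 for every generalised eigenvector v of λ).

  λ = -1: largest Jordan block has size 3, contributing (x + 1)^3

So m_A(x) = (x + 1)^3 = x^3 + 3*x^2 + 3*x + 1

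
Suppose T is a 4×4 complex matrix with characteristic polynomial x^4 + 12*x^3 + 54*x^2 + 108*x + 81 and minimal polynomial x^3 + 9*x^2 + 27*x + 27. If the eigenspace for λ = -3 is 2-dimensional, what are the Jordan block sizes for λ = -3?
Block sizes for λ = -3: [3, 1]

Step 1 — from the characteristic polynomial, algebraic multiplicity of λ = -3 is 4. From dim ker(T − (-3)·I) = 2, there are exactly 2 Jordan blocks for λ = -3.
Step 2 — from the minimal polynomial, the factor (x + 3)^3 tells us the largest block for λ = -3 has size 3.
Step 3 — with total size 4, 2 blocks, and largest block 3, the block sizes (in nonincreasing order) are [3, 1].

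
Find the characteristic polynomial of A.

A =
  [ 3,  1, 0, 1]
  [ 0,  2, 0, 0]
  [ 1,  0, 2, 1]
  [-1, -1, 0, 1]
x^4 - 8*x^3 + 24*x^2 - 32*x + 16

Expanding det(x·I − A) (e.g. by cofactor expansion or by noting that A is similar to its Jordan form J, which has the same characteristic polynomial as A) gives
  χ_A(x) = x^4 - 8*x^3 + 24*x^2 - 32*x + 16
which factors as (x - 2)^4. The eigenvalues (with algebraic multiplicities) are λ = 2 with multiplicity 4.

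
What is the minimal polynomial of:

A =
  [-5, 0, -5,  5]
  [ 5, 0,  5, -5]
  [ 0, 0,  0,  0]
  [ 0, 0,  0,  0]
x^2 + 5*x

The characteristic polynomial is χ_A(x) = x^3*(x + 5), so the eigenvalues are known. The minimal polynomial is
  m_A(x) = Π_λ (x − λ)^{k_λ}
where k_λ is the size of the *largest* Jordan block for λ (equivalently, the smallest k with (A − λI)^k v = 0 for every generalised eigenvector v of λ).

  λ = -5: largest Jordan block has size 1, contributing (x + 5)
  λ = 0: largest Jordan block has size 1, contributing (x − 0)

So m_A(x) = x*(x + 5) = x^2 + 5*x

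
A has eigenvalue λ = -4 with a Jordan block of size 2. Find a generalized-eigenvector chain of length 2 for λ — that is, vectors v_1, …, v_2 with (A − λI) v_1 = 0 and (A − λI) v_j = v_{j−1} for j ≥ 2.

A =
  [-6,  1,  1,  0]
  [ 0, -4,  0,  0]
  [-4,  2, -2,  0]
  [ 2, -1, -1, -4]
A Jordan chain for λ = -4 of length 2:
v_1 = (-2, 0, -4, 2)ᵀ
v_2 = (1, 0, 0, 0)ᵀ

Let N = A − (-4)·I. We want v_2 with N^2 v_2 = 0 but N^1 v_2 ≠ 0; then v_{j-1} := N · v_j for j = 2, …, 2.

Pick v_2 = (1, 0, 0, 0)ᵀ.
Then v_1 = N · v_2 = (-2, 0, -4, 2)ᵀ.

Sanity check: (A − (-4)·I) v_1 = (0, 0, 0, 0)ᵀ = 0. ✓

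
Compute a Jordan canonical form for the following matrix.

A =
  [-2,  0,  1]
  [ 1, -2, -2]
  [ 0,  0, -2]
J_3(-2)

The characteristic polynomial is
  det(x·I − A) = x^3 + 6*x^2 + 12*x + 8 = (x + 2)^3

Eigenvalues and multiplicities (the geometric multiplicity of λ is n − rank(A − λI), which equals the number of Jordan blocks for λ):
  λ = -2: algebraic multiplicity = 3, geometric multiplicity = 1

Determining the block sizes for each eigenvalue:
  λ = -2: one block (gm = 1), so the single block has size am = 3 → block sizes [3]

Assembling the blocks gives a Jordan form
J =
  [-2,  1,  0]
  [ 0, -2,  1]
  [ 0,  0, -2]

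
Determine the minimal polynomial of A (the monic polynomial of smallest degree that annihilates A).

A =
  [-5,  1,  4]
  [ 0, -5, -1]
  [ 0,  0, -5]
x^3 + 15*x^2 + 75*x + 125

The characteristic polynomial is χ_A(x) = (x + 5)^3, so the eigenvalues are known. The minimal polynomial is
  m_A(x) = Π_λ (x − λ)^{k_λ}
where k_λ is the size of the *largest* Jordan block for λ (equivalently, the smallest k with (A − λI)^k v = 0 for every generalised eigenvector v of λ).

  λ = -5: largest Jordan block has size 3, contributing (x + 5)^3

So m_A(x) = (x + 5)^3 = x^3 + 15*x^2 + 75*x + 125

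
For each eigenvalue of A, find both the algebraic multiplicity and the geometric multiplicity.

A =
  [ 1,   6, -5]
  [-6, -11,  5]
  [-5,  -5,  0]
λ = -5: alg = 2, geom = 1; λ = 0: alg = 1, geom = 1

Step 1 — factor the characteristic polynomial to read off the algebraic multiplicities:
  χ_A(x) = x*(x + 5)^2

Step 2 — compute geometric multiplicities via the rank-nullity identity g(λ) = n − rank(A − λI):
  rank(A − (-5)·I) = 2, so dim ker(A − (-5)·I) = n − 2 = 1
  rank(A − (0)·I) = 2, so dim ker(A − (0)·I) = n − 2 = 1

Summary:
  λ = -5: algebraic multiplicity = 2, geometric multiplicity = 1
  λ = 0: algebraic multiplicity = 1, geometric multiplicity = 1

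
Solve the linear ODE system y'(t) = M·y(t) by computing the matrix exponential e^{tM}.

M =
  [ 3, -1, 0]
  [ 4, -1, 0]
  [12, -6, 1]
e^{tM} =
  [2*t*exp(t) + exp(t), -t*exp(t), 0]
  [4*t*exp(t), -2*t*exp(t) + exp(t), 0]
  [12*t*exp(t), -6*t*exp(t), exp(t)]

Strategy: write M = P · J · P⁻¹ where J is a Jordan canonical form, so e^{tM} = P · e^{tJ} · P⁻¹, and e^{tJ} can be computed block-by-block.

M has Jordan form
J =
  [1, 1, 0]
  [0, 1, 0]
  [0, 0, 1]
(up to reordering of blocks).

Per-block formulas:
  For a 1×1 block at λ = 1: exp(t · [1]) = [e^(1t)].
  For a 2×2 Jordan block J_2(1): exp(t · J_2(1)) = e^(1t)·(I + t·N), where N is the 2×2 nilpotent shift.

After assembling e^{tJ} and conjugating by P, we get:

e^{tM} =
  [2*t*exp(t) + exp(t), -t*exp(t), 0]
  [4*t*exp(t), -2*t*exp(t) + exp(t), 0]
  [12*t*exp(t), -6*t*exp(t), exp(t)]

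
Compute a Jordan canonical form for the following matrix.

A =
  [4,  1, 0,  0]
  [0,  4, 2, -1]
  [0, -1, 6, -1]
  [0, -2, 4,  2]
J_3(4) ⊕ J_1(4)

The characteristic polynomial is
  det(x·I − A) = x^4 - 16*x^3 + 96*x^2 - 256*x + 256 = (x - 4)^4

Eigenvalues and multiplicities (the geometric multiplicity of λ is n − rank(A − λI), which equals the number of Jordan blocks for λ):
  λ = 4: algebraic multiplicity = 4, geometric multiplicity = 2

Determining the block sizes for each eigenvalue:
  λ = 4: with am = 4 and gm = 2, the partition is not yet determined (e.g. several partitions of 4 into 2 parts exist). Let N = A − (4)·I. Computing rank(N^1) = 2, rank(N^2) = 1, rank(N^3) = 0; the number of blocks of size ≥ j is rank(N^{j−1}) − rank(N^j), giving [2, 1, 1]. So we have 1 block(s) of size 3, 1 block(s) of size 1 → block sizes [3, 1]

Assembling the blocks gives a Jordan form
J =
  [4, 1, 0, 0]
  [0, 4, 1, 0]
  [0, 0, 4, 0]
  [0, 0, 0, 4]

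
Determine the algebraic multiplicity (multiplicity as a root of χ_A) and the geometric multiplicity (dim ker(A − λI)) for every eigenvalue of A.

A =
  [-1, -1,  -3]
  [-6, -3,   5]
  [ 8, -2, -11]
λ = -5: alg = 3, geom = 1

Step 1 — factor the characteristic polynomial to read off the algebraic multiplicities:
  χ_A(x) = (x + 5)^3

Step 2 — compute geometric multiplicities via the rank-nullity identity g(λ) = n − rank(A − λI):
  rank(A − (-5)·I) = 2, so dim ker(A − (-5)·I) = n − 2 = 1

Summary:
  λ = -5: algebraic multiplicity = 3, geometric multiplicity = 1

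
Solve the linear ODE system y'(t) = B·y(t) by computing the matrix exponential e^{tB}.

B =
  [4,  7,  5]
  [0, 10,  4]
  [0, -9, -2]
e^{tB} =
  [exp(4*t), -3*t^2*exp(4*t)/2 + 7*t*exp(4*t), -t^2*exp(4*t) + 5*t*exp(4*t)]
  [0, 6*t*exp(4*t) + exp(4*t), 4*t*exp(4*t)]
  [0, -9*t*exp(4*t), -6*t*exp(4*t) + exp(4*t)]

Strategy: write B = P · J · P⁻¹ where J is a Jordan canonical form, so e^{tB} = P · e^{tJ} · P⁻¹, and e^{tJ} can be computed block-by-block.

B has Jordan form
J =
  [4, 1, 0]
  [0, 4, 1]
  [0, 0, 4]
(up to reordering of blocks).

Per-block formulas:
  For a 3×3 Jordan block J_3(4): exp(t · J_3(4)) = e^(4t)·(I + t·N + (t^2/2)·N^2), where N is the 3×3 nilpotent shift.

After assembling e^{tJ} and conjugating by P, we get:

e^{tB} =
  [exp(4*t), -3*t^2*exp(4*t)/2 + 7*t*exp(4*t), -t^2*exp(4*t) + 5*t*exp(4*t)]
  [0, 6*t*exp(4*t) + exp(4*t), 4*t*exp(4*t)]
  [0, -9*t*exp(4*t), -6*t*exp(4*t) + exp(4*t)]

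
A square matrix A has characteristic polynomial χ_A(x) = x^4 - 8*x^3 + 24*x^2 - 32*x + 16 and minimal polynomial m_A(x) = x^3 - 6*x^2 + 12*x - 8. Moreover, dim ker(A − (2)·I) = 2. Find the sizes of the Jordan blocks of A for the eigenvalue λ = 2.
Block sizes for λ = 2: [3, 1]

Step 1 — from the characteristic polynomial, algebraic multiplicity of λ = 2 is 4. From dim ker(A − (2)·I) = 2, there are exactly 2 Jordan blocks for λ = 2.
Step 2 — from the minimal polynomial, the factor (x − 2)^3 tells us the largest block for λ = 2 has size 3.
Step 3 — with total size 4, 2 blocks, and largest block 3, the block sizes (in nonincreasing order) are [3, 1].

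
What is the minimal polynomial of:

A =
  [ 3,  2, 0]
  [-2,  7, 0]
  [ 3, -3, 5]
x^2 - 10*x + 25

The characteristic polynomial is χ_A(x) = (x - 5)^3, so the eigenvalues are known. The minimal polynomial is
  m_A(x) = Π_λ (x − λ)^{k_λ}
where k_λ is the size of the *largest* Jordan block for λ (equivalently, the smallest k with (A − λI)^k v = 0 for every generalised eigenvector v of λ).

  λ = 5: largest Jordan block has size 2, contributing (x − 5)^2

So m_A(x) = (x - 5)^2 = x^2 - 10*x + 25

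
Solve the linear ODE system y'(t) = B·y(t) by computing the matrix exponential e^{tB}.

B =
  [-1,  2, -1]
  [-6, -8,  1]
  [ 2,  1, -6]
e^{tB} =
  [t^2*exp(-5*t) + 4*t*exp(-5*t) + exp(-5*t), t^2*exp(-5*t)/2 + 2*t*exp(-5*t), -t^2*exp(-5*t)/2 - t*exp(-5*t)]
  [-2*t^2*exp(-5*t) - 6*t*exp(-5*t), -t^2*exp(-5*t) - 3*t*exp(-5*t) + exp(-5*t), t^2*exp(-5*t) + t*exp(-5*t)]
  [2*t*exp(-5*t), t*exp(-5*t), -t*exp(-5*t) + exp(-5*t)]

Strategy: write B = P · J · P⁻¹ where J is a Jordan canonical form, so e^{tB} = P · e^{tJ} · P⁻¹, and e^{tJ} can be computed block-by-block.

B has Jordan form
J =
  [-5,  1,  0]
  [ 0, -5,  1]
  [ 0,  0, -5]
(up to reordering of blocks).

Per-block formulas:
  For a 3×3 Jordan block J_3(-5): exp(t · J_3(-5)) = e^(-5t)·(I + t·N + (t^2/2)·N^2), where N is the 3×3 nilpotent shift.

After assembling e^{tJ} and conjugating by P, we get:

e^{tB} =
  [t^2*exp(-5*t) + 4*t*exp(-5*t) + exp(-5*t), t^2*exp(-5*t)/2 + 2*t*exp(-5*t), -t^2*exp(-5*t)/2 - t*exp(-5*t)]
  [-2*t^2*exp(-5*t) - 6*t*exp(-5*t), -t^2*exp(-5*t) - 3*t*exp(-5*t) + exp(-5*t), t^2*exp(-5*t) + t*exp(-5*t)]
  [2*t*exp(-5*t), t*exp(-5*t), -t*exp(-5*t) + exp(-5*t)]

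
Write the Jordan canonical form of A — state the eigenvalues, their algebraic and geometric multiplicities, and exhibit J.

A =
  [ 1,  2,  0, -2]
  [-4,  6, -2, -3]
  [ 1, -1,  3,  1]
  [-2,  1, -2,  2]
J_2(3) ⊕ J_2(3)

The characteristic polynomial is
  det(x·I − A) = x^4 - 12*x^3 + 54*x^2 - 108*x + 81 = (x - 3)^4

Eigenvalues and multiplicities (the geometric multiplicity of λ is n − rank(A − λI), which equals the number of Jordan blocks for λ):
  λ = 3: algebraic multiplicity = 4, geometric multiplicity = 2

Determining the block sizes for each eigenvalue:
  λ = 3: with am = 4 and gm = 2, the partition is not yet determined (e.g. several partitions of 4 into 2 parts exist). Let N = A − (3)·I. Computing rank(N^1) = 2, rank(N^2) = 0; the number of blocks of size ≥ j is rank(N^{j−1}) − rank(N^j), giving [2, 2]. So we have 2 block(s) of size 2 → block sizes [2, 2]

Assembling the blocks gives a Jordan form
J =
  [3, 1, 0, 0]
  [0, 3, 0, 0]
  [0, 0, 3, 1]
  [0, 0, 0, 3]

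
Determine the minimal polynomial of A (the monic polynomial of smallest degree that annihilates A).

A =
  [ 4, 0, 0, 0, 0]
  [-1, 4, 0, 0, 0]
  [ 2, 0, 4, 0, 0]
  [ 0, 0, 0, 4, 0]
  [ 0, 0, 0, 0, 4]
x^2 - 8*x + 16

The characteristic polynomial is χ_A(x) = (x - 4)^5, so the eigenvalues are known. The minimal polynomial is
  m_A(x) = Π_λ (x − λ)^{k_λ}
where k_λ is the size of the *largest* Jordan block for λ (equivalently, the smallest k with (A − λI)^k v = 0 for every generalised eigenvector v of λ).

  λ = 4: largest Jordan block has size 2, contributing (x − 4)^2

So m_A(x) = (x - 4)^2 = x^2 - 8*x + 16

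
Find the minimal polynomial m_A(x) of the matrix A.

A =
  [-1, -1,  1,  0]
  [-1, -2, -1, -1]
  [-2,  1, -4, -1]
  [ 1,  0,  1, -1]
x^2 + 4*x + 4

The characteristic polynomial is χ_A(x) = (x + 2)^4, so the eigenvalues are known. The minimal polynomial is
  m_A(x) = Π_λ (x − λ)^{k_λ}
where k_λ is the size of the *largest* Jordan block for λ (equivalently, the smallest k with (A − λI)^k v = 0 for every generalised eigenvector v of λ).

  λ = -2: largest Jordan block has size 2, contributing (x + 2)^2

So m_A(x) = (x + 2)^2 = x^2 + 4*x + 4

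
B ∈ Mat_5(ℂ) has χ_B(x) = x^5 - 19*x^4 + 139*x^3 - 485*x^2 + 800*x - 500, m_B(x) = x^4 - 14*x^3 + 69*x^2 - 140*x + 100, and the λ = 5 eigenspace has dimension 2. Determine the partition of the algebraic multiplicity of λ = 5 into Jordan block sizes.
Block sizes for λ = 5: [2, 1]

Step 1 — from the characteristic polynomial, algebraic multiplicity of λ = 5 is 3. From dim ker(B − (5)·I) = 2, there are exactly 2 Jordan blocks for λ = 5.
Step 2 — from the minimal polynomial, the factor (x − 5)^2 tells us the largest block for λ = 5 has size 2.
Step 3 — with total size 3, 2 blocks, and largest block 2, the block sizes (in nonincreasing order) are [2, 1].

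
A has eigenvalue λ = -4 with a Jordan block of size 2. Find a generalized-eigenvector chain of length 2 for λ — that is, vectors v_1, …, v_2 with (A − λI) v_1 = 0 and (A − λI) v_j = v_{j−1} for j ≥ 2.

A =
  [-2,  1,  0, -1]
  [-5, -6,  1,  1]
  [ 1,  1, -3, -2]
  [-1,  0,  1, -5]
A Jordan chain for λ = -4 of length 2:
v_1 = (2, -5, 1, -1)ᵀ
v_2 = (1, 0, 0, 0)ᵀ

Let N = A − (-4)·I. We want v_2 with N^2 v_2 = 0 but N^1 v_2 ≠ 0; then v_{j-1} := N · v_j for j = 2, …, 2.

Pick v_2 = (1, 0, 0, 0)ᵀ.
Then v_1 = N · v_2 = (2, -5, 1, -1)ᵀ.

Sanity check: (A − (-4)·I) v_1 = (0, 0, 0, 0)ᵀ = 0. ✓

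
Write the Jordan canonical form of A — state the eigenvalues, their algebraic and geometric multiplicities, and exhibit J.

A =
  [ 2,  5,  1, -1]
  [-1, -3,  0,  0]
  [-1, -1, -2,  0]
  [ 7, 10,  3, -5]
J_3(-2) ⊕ J_1(-2)

The characteristic polynomial is
  det(x·I − A) = x^4 + 8*x^3 + 24*x^2 + 32*x + 16 = (x + 2)^4

Eigenvalues and multiplicities (the geometric multiplicity of λ is n − rank(A − λI), which equals the number of Jordan blocks for λ):
  λ = -2: algebraic multiplicity = 4, geometric multiplicity = 2

Determining the block sizes for each eigenvalue:
  λ = -2: with am = 4 and gm = 2, the partition is not yet determined (e.g. several partitions of 4 into 2 parts exist). Let N = A − (-2)·I. Computing rank(N^1) = 2, rank(N^2) = 1, rank(N^3) = 0; the number of blocks of size ≥ j is rank(N^{j−1}) − rank(N^j), giving [2, 1, 1]. So we have 1 block(s) of size 3, 1 block(s) of size 1 → block sizes [3, 1]

Assembling the blocks gives a Jordan form
J =
  [-2,  1,  0,  0]
  [ 0, -2,  1,  0]
  [ 0,  0, -2,  0]
  [ 0,  0,  0, -2]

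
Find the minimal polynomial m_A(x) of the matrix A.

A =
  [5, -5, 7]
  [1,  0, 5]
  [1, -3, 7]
x^3 - 12*x^2 + 48*x - 64

The characteristic polynomial is χ_A(x) = (x - 4)^3, so the eigenvalues are known. The minimal polynomial is
  m_A(x) = Π_λ (x − λ)^{k_λ}
where k_λ is the size of the *largest* Jordan block for λ (equivalently, the smallest k with (A − λI)^k v = 0 for every generalised eigenvector v of λ).

  λ = 4: largest Jordan block has size 3, contributing (x − 4)^3

So m_A(x) = (x - 4)^3 = x^3 - 12*x^2 + 48*x - 64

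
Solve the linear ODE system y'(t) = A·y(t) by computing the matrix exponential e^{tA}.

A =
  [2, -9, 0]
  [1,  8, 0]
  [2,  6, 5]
e^{tA} =
  [-3*t*exp(5*t) + exp(5*t), -9*t*exp(5*t), 0]
  [t*exp(5*t), 3*t*exp(5*t) + exp(5*t), 0]
  [2*t*exp(5*t), 6*t*exp(5*t), exp(5*t)]

Strategy: write A = P · J · P⁻¹ where J is a Jordan canonical form, so e^{tA} = P · e^{tJ} · P⁻¹, and e^{tJ} can be computed block-by-block.

A has Jordan form
J =
  [5, 1, 0]
  [0, 5, 0]
  [0, 0, 5]
(up to reordering of blocks).

Per-block formulas:
  For a 2×2 Jordan block J_2(5): exp(t · J_2(5)) = e^(5t)·(I + t·N), where N is the 2×2 nilpotent shift.
  For a 1×1 block at λ = 5: exp(t · [5]) = [e^(5t)].

After assembling e^{tJ} and conjugating by P, we get:

e^{tA} =
  [-3*t*exp(5*t) + exp(5*t), -9*t*exp(5*t), 0]
  [t*exp(5*t), 3*t*exp(5*t) + exp(5*t), 0]
  [2*t*exp(5*t), 6*t*exp(5*t), exp(5*t)]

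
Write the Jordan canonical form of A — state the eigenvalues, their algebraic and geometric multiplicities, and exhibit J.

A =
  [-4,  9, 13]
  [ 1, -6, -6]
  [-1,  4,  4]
J_3(-2)

The characteristic polynomial is
  det(x·I − A) = x^3 + 6*x^2 + 12*x + 8 = (x + 2)^3

Eigenvalues and multiplicities (the geometric multiplicity of λ is n − rank(A − λI), which equals the number of Jordan blocks for λ):
  λ = -2: algebraic multiplicity = 3, geometric multiplicity = 1

Determining the block sizes for each eigenvalue:
  λ = -2: one block (gm = 1), so the single block has size am = 3 → block sizes [3]

Assembling the blocks gives a Jordan form
J =
  [-2,  1,  0]
  [ 0, -2,  1]
  [ 0,  0, -2]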